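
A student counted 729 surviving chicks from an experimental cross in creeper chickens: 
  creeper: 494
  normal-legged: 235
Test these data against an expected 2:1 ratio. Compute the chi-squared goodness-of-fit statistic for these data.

Under the 2:1 hypothesis (Σ ratio = 3, N = 729):
  creeper: 729 × 2/3 = 486
  normal-legged: 729 × 1/3 = 243
χ² = Σ (O − E)² / E
  creeper: (494 − 486)² / 486 = 0.1317
  normal-legged: (235 − 243)² / 243 = 0.2634
χ² = 0.1317 + 0.2634 = 0.3951 ≈ 0.395

0.395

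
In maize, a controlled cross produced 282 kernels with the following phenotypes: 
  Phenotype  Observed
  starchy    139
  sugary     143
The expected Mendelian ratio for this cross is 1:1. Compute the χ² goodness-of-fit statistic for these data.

Expected counts for N = 282 under a 1:1 ratio (total parts = 2):
  starchy: 282 × 1/2 = 141
  sugary: 282 × 1/2 = 141
χ² = Σ (O − E)² / E
  starchy: (139 − 141)² / 141 = 0.0284
  sugary: (143 − 141)² / 141 = 0.0284
χ² = 0.0284 + 0.0284 = 0.0568 ≈ 0.057

0.057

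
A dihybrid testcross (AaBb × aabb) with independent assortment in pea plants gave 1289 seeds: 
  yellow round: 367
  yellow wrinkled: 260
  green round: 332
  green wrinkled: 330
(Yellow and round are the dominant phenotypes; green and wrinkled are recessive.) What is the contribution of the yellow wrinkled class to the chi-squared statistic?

A dihybrid testcross with independent assortment gives a 1:1:1:1 ratio.
Total ratio parts = 4. Expected numbers out of 1289:
  yellow round: 1289 × 1/4 = 322.25
  yellow wrinkled: 1289 × 1/4 = 322.25
  green round: 1289 × 1/4 = 322.25
  green wrinkled: 1289 × 1/4 = 322.25
Contribution of yellow wrinkled: (260 − 322.25)² / 322.25 = 12.0250

12.025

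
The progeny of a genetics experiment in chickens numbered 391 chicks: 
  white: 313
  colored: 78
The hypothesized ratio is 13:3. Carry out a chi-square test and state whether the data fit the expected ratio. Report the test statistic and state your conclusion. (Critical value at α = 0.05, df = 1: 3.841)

The 13:3 ratio has 16 parts, so with N = 391 the expected counts are:
  white: 391 × 13/16 = 317.6875
  colored: 391 × 3/16 = 73.3125
χ² = Σ (O − E)² / E
  white: (313 − 317.6875)² / 317.6875 = 0.0692
  colored: (78 − 73.3125)² / 73.3125 = 0.2997
χ² = 0.0692 + 0.2997 = 0.3689 ≈ 0.369
Degrees of freedom = 2 − 1 = 1; critical value at α = 0.05 is 3.841.
Since 0.369 < 3.841, we fail to reject the null hypothesis — the data are consistent with the 13:3 ratio.

0.369; consistent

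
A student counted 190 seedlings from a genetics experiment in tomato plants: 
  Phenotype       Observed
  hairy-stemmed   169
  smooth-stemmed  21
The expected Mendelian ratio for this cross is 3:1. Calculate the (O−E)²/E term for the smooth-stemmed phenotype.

The 3:1 ratio has 4 parts, so with N = 190 the expected counts are:
  hairy-stemmed: 190 × 3/4 = 142.5
  smooth-stemmed: 190 × 1/4 = 47.5
Contribution of smooth-stemmed: (21 − 47.5)² / 47.5 = 14.7842

14.784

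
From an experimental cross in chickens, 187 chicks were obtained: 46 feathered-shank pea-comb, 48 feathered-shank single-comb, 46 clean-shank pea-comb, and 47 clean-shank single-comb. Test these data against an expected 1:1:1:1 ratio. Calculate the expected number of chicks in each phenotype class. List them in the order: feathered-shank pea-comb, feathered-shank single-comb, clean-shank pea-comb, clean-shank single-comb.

Expected counts for N = 187 under a 1:1:1:1 ratio (total parts = 4):
  feathered-shank pea-comb: 187 × 1/4 = 46.75
  feathered-shank single-comb: 187 × 1/4 = 46.75
  clean-shank pea-comb: 187 × 1/4 = 46.75
  clean-shank single-comb: 187 × 1/4 = 46.75

46.75, 46.75, 46.75, 46.75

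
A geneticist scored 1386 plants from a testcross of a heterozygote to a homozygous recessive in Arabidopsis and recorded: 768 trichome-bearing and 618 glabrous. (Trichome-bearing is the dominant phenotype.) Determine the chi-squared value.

16.234

A testcross of a heterozygote (Aa × aa) gives a 1:1 phenotypic ratio.
Expected counts for N = 1386 under a 1:1 ratio (total parts = 2):
  trichome-bearing: 1386 × 1/2 = 693
  glabrous: 1386 × 1/2 = 693
χ² = Σ (O − E)² / E
  trichome-bearing: (768 − 693)² / 693 = 8.1169
  glabrous: (618 − 693)² / 693 = 8.1169
χ² = 8.1169 + 8.1169 = 16.2338 ≈ 16.234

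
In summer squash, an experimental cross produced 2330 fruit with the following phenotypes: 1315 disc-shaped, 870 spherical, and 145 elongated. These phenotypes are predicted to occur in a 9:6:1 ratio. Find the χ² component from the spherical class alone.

0.016

Expected counts for N = 2330 under a 9:6:1 ratio (total parts = 16):
  disc-shaped: 2330 × 9/16 = 1310.625
  spherical: 2330 × 6/16 = 873.75
  elongated: 2330 × 1/16 = 145.625
Contribution of spherical: (870 − 873.75)² / 873.75 = 0.0161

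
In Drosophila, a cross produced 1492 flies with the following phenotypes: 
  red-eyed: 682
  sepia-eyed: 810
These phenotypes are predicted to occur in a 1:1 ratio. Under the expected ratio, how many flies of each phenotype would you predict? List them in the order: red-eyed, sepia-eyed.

746, 746

The 1:1 ratio has 2 parts, so with N = 1492 the expected counts are:
  red-eyed: 1492 × 1/2 = 746
  sepia-eyed: 1492 × 1/2 = 746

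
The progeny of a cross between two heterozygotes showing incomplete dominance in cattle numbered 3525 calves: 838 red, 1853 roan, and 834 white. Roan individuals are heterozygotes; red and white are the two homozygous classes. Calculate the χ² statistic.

9.303

With incomplete dominance, a heterozygote × heterozygote cross gives a 1:2:1 phenotypic ratio.
Total ratio parts = 4. Expected numbers out of 3525:
  red: 3525 × 1/4 = 881.25
  roan: 3525 × 2/4 = 1762.5
  white: 3525 × 1/4 = 881.25
χ² = Σ (O − E)² / E
  red: (838 − 881.25)² / 881.25 = 2.1226
  roan: (1853 − 1762.5)² / 1762.5 = 4.6470
  white: (834 − 881.25)² / 881.25 = 2.5334
χ² = 2.1226 + 4.6470 + 2.5334 = 9.303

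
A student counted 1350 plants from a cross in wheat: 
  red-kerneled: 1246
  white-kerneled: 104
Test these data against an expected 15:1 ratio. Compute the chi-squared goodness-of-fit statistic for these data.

4.869

Expected counts for N = 1350 under a 15:1 ratio (total parts = 16):
  red-kerneled: 1350 × 15/16 = 1265.625
  white-kerneled: 1350 × 1/16 = 84.375
χ² = Σ (O − E)² / E
  red-kerneled: (1246 − 1265.625)² / 1265.625 = 0.3043
  white-kerneled: (104 − 84.375)² / 84.375 = 4.5646
χ² = 0.3043 + 4.5646 = 4.8689 ≈ 4.869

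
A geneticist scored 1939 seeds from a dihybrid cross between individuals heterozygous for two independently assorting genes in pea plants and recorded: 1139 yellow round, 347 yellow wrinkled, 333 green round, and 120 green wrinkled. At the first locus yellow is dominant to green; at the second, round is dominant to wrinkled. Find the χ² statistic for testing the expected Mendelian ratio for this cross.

A dihybrid F₂ with independent assortment and complete dominance at both loci gives a 9:3:3:1 phenotypic ratio.
Expected counts for N = 1939 under a 9:3:3:1 ratio (total parts = 16):
  yellow round: 1939 × 9/16 = 1090.6875
  yellow wrinkled: 1939 × 3/16 = 363.5625
  green round: 1939 × 3/16 = 363.5625
  green wrinkled: 1939 × 1/16 = 121.1875
χ² = Σ (O − E)² / E
  yellow round: (1139 − 1090.6875)² / 1090.6875 = 2.1400
  yellow wrinkled: (347 − 363.5625)² / 363.5625 = 0.7545
  green round: (333 − 363.5625)² / 363.5625 = 2.5692
  green wrinkled: (120 − 121.1875)² / 121.1875 = 0.0116
χ² = 2.1400 + 0.7545 + 2.5692 + 0.0116 = 5.4753 ≈ 5.475

5.475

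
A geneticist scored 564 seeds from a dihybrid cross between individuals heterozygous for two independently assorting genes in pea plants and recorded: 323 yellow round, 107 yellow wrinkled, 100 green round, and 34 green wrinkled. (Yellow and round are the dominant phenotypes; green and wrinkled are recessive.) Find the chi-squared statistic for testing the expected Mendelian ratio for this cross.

0.476

A dihybrid F₂ with independent assortment and complete dominance at both loci gives a 9:3:3:1 phenotypic ratio.
The 9:3:3:1 ratio has 16 parts, so with N = 564 the expected counts are:
  yellow round: 564 × 9/16 = 317.25
  yellow wrinkled: 564 × 3/16 = 105.75
  green round: 564 × 3/16 = 105.75
  green wrinkled: 564 × 1/16 = 35.25
χ² = Σ (O − E)² / E
  yellow round: (323 − 317.25)² / 317.25 = 0.1042
  yellow wrinkled: (107 − 105.75)² / 105.75 = 0.0148
  green round: (100 − 105.75)² / 105.75 = 0.3126
  green wrinkled: (34 − 35.25)² / 35.25 = 0.0443
χ² = 0.1042 + 0.0148 + 0.3126 + 0.0443 = 0.4759 ≈ 0.476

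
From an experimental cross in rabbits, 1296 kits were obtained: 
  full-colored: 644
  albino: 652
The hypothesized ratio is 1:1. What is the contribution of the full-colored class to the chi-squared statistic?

0.025

The 1:1 ratio has 2 parts, so with N = 1296 the expected counts are:
  full-colored: 1296 × 1/2 = 648
  albino: 1296 × 1/2 = 648
Contribution of full-colored: (644 − 648)² / 648 = 0.0247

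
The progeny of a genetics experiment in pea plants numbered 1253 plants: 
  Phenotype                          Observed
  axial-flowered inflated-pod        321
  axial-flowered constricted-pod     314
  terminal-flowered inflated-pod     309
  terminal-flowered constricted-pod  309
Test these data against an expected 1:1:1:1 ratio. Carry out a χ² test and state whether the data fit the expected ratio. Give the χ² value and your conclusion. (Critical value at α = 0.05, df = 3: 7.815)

0.309; consistent

The 1:1:1:1 ratio has 4 parts, so with N = 1253 the expected counts are:
  axial-flowered inflated-pod: 1253 × 1/4 = 313.25
  axial-flowered constricted-pod: 1253 × 1/4 = 313.25
  terminal-flowered inflated-pod: 1253 × 1/4 = 313.25
  terminal-flowered constricted-pod: 1253 × 1/4 = 313.25
χ² = Σ (O − E)² / E
  axial-flowered inflated-pod: (321 − 313.25)² / 313.25 = 0.1917
  axial-flowered constricted-pod: (314 − 313.25)² / 313.25 = 0.0018
  terminal-flowered inflated-pod: (309 − 313.25)² / 313.25 = 0.0577
  terminal-flowered constricted-pod: (309 − 313.25)² / 313.25 = 0.0577
χ² = 0.1917 + 0.0018 + 0.0577 + 0.0577 = 0.3089 ≈ 0.309
Degrees of freedom = 4 − 1 = 3; critical value at α = 0.05 is 7.815.
Since 0.309 < 7.815, we fail to reject the null hypothesis — the data are consistent with the 1:1:1:1 ratio.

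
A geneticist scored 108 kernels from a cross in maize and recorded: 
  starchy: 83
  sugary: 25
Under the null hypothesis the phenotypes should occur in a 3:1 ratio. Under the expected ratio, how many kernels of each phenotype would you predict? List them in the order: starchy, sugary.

81, 27

Expected counts for N = 108 under a 3:1 ratio (total parts = 4):
  starchy: 108 × 3/4 = 81
  sugary: 108 × 1/4 = 27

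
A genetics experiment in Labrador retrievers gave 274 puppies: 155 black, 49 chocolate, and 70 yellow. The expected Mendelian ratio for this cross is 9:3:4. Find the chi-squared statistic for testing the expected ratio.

0.148

Expected counts for N = 274 under a 9:3:4 ratio (total parts = 16):
  black: 274 × 9/16 = 154.125
  chocolate: 274 × 3/16 = 51.375
  yellow: 274 × 4/16 = 68.5
χ² = Σ (O − E)² / E
  black: (155 − 154.125)² / 154.125 = 0.0050
  chocolate: (49 − 51.375)² / 51.375 = 0.1098
  yellow: (70 − 68.5)² / 68.5 = 0.0328
χ² = 0.0050 + 0.1098 + 0.0328 = 0.1476 ≈ 0.148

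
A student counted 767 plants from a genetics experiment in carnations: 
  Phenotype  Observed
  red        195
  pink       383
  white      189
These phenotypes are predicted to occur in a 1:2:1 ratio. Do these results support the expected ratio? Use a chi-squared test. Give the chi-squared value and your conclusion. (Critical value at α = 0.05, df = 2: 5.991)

0.095; consistent

The 1:2:1 ratio has 4 parts, so with N = 767 the expected counts are:
  red: 767 × 1/4 = 191.75
  pink: 767 × 2/4 = 383.5
  white: 767 × 1/4 = 191.75
χ² = Σ (O − E)² / E
  red: (195 − 191.75)² / 191.75 = 0.0551
  pink: (383 − 383.5)² / 383.5 = 0.0007
  white: (189 − 191.75)² / 191.75 = 0.0394
χ² = 0.0551 + 0.0007 + 0.0394 = 0.0952 ≈ 0.095
Degrees of freedom = 3 − 1 = 2; critical value at α = 0.05 is 5.991.
Since 0.095 < 5.991, we fail to reject the null hypothesis — the data are consistent with the 1:2:1 ratio.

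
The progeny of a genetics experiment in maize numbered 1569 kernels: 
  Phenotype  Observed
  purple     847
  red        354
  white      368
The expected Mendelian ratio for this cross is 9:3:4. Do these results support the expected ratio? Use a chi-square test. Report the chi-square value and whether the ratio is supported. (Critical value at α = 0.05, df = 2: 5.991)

15.093; not consistent

Under the 9:3:4 hypothesis (Σ ratio = 16, N = 1569):
  purple: 1569 × 9/16 = 882.5625
  red: 1569 × 3/16 = 294.1875
  white: 1569 × 4/16 = 392.25
χ² = Σ (O − E)² / E
  purple: (847 − 882.5625)² / 882.5625 = 1.4330
  red: (354 − 294.1875)² / 294.1875 = 12.1607
  white: (368 − 392.25)² / 392.25 = 1.4992
χ² = 1.4330 + 12.1607 + 1.4992 = 15.0929 ≈ 15.093
Degrees of freedom = 3 − 1 = 2; critical value at α = 0.05 is 5.991.
Since 15.093 > 5.991, we reject the null hypothesis — the data do not fit the 9:3:4 ratio.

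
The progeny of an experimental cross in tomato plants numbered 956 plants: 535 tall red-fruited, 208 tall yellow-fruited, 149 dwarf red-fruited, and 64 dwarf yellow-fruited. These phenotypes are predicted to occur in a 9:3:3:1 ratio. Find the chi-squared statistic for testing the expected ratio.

The 9:3:3:1 ratio has 16 parts, so with N = 956 the expected counts are:
  tall red-fruited: 956 × 9/16 = 537.75
  tall yellow-fruited: 956 × 3/16 = 179.25
  dwarf red-fruited: 956 × 3/16 = 179.25
  dwarf yellow-fruited: 956 × 1/16 = 59.75
χ² = Σ (O − E)² / E
  tall red-fruited: (535 − 537.75)² / 537.75 = 0.0141
  tall yellow-fruited: (208 − 179.25)² / 179.25 = 4.6112
  dwarf red-fruited: (149 − 179.25)² / 179.25 = 5.1050
  dwarf yellow-fruited: (64 − 59.75)² / 59.75 = 0.3023
χ² = 0.0141 + 4.6112 + 5.1050 + 0.3023 = 10.0326 ≈ 10.033

10.033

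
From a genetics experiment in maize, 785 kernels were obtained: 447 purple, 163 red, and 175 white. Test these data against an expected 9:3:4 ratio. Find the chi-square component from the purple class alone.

Total ratio parts = 16. Expected numbers out of 785:
  purple: 785 × 9/16 = 441.5625
  red: 785 × 3/16 = 147.1875
  white: 785 × 4/16 = 196.25
Contribution of purple: (447 − 441.5625)² / 441.5625 = 0.0670

0.067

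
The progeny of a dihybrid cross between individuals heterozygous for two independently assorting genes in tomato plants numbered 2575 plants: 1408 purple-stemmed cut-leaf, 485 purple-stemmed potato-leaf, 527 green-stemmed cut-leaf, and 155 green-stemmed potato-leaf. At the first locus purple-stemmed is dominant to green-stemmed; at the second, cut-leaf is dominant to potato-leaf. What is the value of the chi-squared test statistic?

5.402

A dihybrid F₂ with independent assortment and complete dominance at both loci gives a 9:3:3:1 phenotypic ratio.
Under the 9:3:3:1 hypothesis (Σ ratio = 16, N = 2575):
  purple-stemmed cut-leaf: 2575 × 9/16 = 1448.4375
  purple-stemmed potato-leaf: 2575 × 3/16 = 482.8125
  green-stemmed cut-leaf: 2575 × 3/16 = 482.8125
  green-stemmed potato-leaf: 2575 × 1/16 = 160.9375
χ² = Σ (O − E)² / E
  purple-stemmed cut-leaf: (1408 − 1448.4375)² / 1448.4375 = 1.1289
  purple-stemmed potato-leaf: (485 − 482.8125)² / 482.8125 = 0.0099
  green-stemmed cut-leaf: (527 − 482.8125)² / 482.8125 = 4.0441
  green-stemmed potato-leaf: (155 − 160.9375)² / 160.9375 = 0.2191
χ² = 1.1289 + 0.0099 + 4.0441 + 0.2191 = 5.402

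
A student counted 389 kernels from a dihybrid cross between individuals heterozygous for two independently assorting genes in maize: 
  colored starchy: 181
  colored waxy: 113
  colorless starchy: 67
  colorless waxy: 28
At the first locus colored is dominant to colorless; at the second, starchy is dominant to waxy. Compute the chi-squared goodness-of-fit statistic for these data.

29.582

A dihybrid F₂ with independent assortment and complete dominance at both loci gives a 9:3:3:1 phenotypic ratio.
The 9:3:3:1 ratio has 16 parts, so with N = 389 the expected counts are:
  colored starchy: 389 × 9/16 = 218.8125
  colored waxy: 389 × 3/16 = 72.9375
  colorless starchy: 389 × 3/16 = 72.9375
  colorless waxy: 389 × 1/16 = 24.3125
χ² = Σ (O − E)² / E
  colored starchy: (181 − 218.8125)² / 218.8125 = 6.5343
  colored waxy: (113 − 72.9375)² / 72.9375 = 22.0052
  colorless starchy: (67 − 72.9375)² / 72.9375 = 0.4833
  colorless waxy: (28 − 24.3125)² / 24.3125 = 0.5593
χ² = 6.5343 + 22.0052 + 0.4833 + 0.5593 = 29.5821 ≈ 29.582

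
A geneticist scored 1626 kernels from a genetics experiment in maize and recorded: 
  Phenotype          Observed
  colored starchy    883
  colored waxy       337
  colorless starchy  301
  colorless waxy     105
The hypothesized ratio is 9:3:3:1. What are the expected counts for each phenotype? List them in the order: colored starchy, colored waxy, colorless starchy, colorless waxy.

The 9:3:3:1 ratio has 16 parts, so with N = 1626 the expected counts are:
  colored starchy: 1626 × 9/16 = 914.625
  colored waxy: 1626 × 3/16 = 304.875
  colorless starchy: 1626 × 3/16 = 304.875
  colorless waxy: 1626 × 1/16 = 101.625

914.625, 304.875, 304.875, 101.625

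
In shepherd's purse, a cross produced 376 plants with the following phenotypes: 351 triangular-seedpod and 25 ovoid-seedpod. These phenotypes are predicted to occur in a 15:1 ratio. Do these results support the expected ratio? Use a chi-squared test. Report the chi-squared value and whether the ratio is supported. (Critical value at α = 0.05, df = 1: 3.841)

Under the 15:1 hypothesis (Σ ratio = 16, N = 376):
  triangular-seedpod: 376 × 15/16 = 352.5
  ovoid-seedpod: 376 × 1/16 = 23.5
χ² = Σ (O − E)² / E
  triangular-seedpod: (351 − 352.5)² / 352.5 = 0.0064
  ovoid-seedpod: (25 − 23.5)² / 23.5 = 0.0957
χ² = 0.0064 + 0.0957 = 0.1021 ≈ 0.102
Degrees of freedom = 2 − 1 = 1; critical value at α = 0.05 is 3.841.
Since 0.102 < 3.841, we fail to reject the null hypothesis — the data are consistent with the 15:1 ratio.

0.102; consistent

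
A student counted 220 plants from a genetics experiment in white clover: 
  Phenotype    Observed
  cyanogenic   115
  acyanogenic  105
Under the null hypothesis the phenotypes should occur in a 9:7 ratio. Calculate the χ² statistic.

1.414

Under the 9:7 hypothesis (Σ ratio = 16, N = 220):
  cyanogenic: 220 × 9/16 = 123.75
  acyanogenic: 220 × 7/16 = 96.25
χ² = Σ (O − E)² / E
  cyanogenic: (115 − 123.75)² / 123.75 = 0.6187
  acyanogenic: (105 − 96.25)² / 96.25 = 0.7955
χ² = 0.6187 + 0.7955 = 1.4142 ≈ 1.414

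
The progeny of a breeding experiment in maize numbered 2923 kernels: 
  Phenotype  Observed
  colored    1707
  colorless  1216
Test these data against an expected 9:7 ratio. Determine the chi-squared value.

Total ratio parts = 16. Expected numbers out of 2923:
  colored: 2923 × 9/16 = 1644.1875
  colorless: 2923 × 7/16 = 1278.8125
χ² = Σ (O − E)² / E
  colored: (1707 − 1644.1875)² / 1644.1875 = 2.3996
  colorless: (1216 − 1278.8125)² / 1278.8125 = 3.0852
χ² = 2.3996 + 3.0852 = 5.4848 ≈ 5.485

5.485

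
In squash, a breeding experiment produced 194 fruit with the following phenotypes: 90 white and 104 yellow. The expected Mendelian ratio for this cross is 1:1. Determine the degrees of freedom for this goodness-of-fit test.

1

A goodness-of-fit test with 2 phenotype classes has df = 2 − 1 = 1.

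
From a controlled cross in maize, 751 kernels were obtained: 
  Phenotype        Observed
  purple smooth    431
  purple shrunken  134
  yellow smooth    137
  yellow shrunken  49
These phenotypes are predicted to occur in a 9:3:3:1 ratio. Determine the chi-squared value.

0.697

Under the 9:3:3:1 hypothesis (Σ ratio = 16, N = 751):
  purple smooth: 751 × 9/16 = 422.4375
  purple shrunken: 751 × 3/16 = 140.8125
  yellow smooth: 751 × 3/16 = 140.8125
  yellow shrunken: 751 × 1/16 = 46.9375
χ² = Σ (O − E)² / E
  purple smooth: (431 − 422.4375)² / 422.4375 = 0.1736
  purple shrunken: (134 − 140.8125)² / 140.8125 = 0.3296
  yellow smooth: (137 − 140.8125)² / 140.8125 = 0.1032
  yellow shrunken: (49 − 46.9375)² / 46.9375 = 0.0906
χ² = 0.1736 + 0.3296 + 0.1032 + 0.0906 = 0.697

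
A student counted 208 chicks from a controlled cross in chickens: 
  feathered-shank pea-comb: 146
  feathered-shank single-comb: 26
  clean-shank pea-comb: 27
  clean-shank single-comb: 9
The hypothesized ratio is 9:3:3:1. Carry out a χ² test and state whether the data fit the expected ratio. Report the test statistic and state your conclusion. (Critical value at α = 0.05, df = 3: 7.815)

Expected counts for N = 208 under a 9:3:3:1 ratio (total parts = 16):
  feathered-shank pea-comb: 208 × 9/16 = 117
  feathered-shank single-comb: 208 × 3/16 = 39
  clean-shank pea-comb: 208 × 3/16 = 39
  clean-shank single-comb: 208 × 1/16 = 13
χ² = Σ (O − E)² / E
  feathered-shank pea-comb: (146 − 117)² / 117 = 7.1880
  feathered-shank single-comb: (26 − 39)² / 39 = 4.3333
  clean-shank pea-comb: (27 − 39)² / 39 = 3.6923
  clean-shank single-comb: (9 − 13)² / 13 = 1.2308
χ² = 7.1880 + 4.3333 + 3.6923 + 1.2308 = 16.4444 ≈ 16.444
Degrees of freedom = 4 − 1 = 3; critical value at α = 0.05 is 7.815.
Since 16.444 > 7.815, we reject the null hypothesis — the data do not fit the 9:3:3:1 ratio.

16.444; not consistent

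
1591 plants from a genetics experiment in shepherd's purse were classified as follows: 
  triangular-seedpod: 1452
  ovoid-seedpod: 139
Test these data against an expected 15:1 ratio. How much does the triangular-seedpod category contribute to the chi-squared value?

Under the 15:1 hypothesis (Σ ratio = 16, N = 1591):
  triangular-seedpod: 1591 × 15/16 = 1491.5625
  ovoid-seedpod: 1591 × 1/16 = 99.4375
Contribution of triangular-seedpod: (1452 − 1491.5625)² / 1491.5625 = 1.0494

1.049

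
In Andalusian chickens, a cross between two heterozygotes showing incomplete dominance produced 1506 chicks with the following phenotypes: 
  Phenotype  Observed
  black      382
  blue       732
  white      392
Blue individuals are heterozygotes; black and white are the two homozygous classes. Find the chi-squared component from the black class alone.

With incomplete dominance, a heterozygote × heterozygote cross gives a 1:2:1 phenotypic ratio.
Under the 1:2:1 hypothesis (Σ ratio = 4, N = 1506):
  black: 1506 × 1/4 = 376.5
  blue: 1506 × 2/4 = 753
  white: 1506 × 1/4 = 376.5
Contribution of black: (382 − 376.5)² / 376.5 = 0.0803

0.080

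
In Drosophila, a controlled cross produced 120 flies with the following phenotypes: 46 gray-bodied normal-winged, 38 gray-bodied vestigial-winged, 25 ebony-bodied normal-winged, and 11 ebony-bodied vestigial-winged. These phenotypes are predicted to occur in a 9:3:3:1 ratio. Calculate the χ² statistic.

19.437

Total ratio parts = 16. Expected numbers out of 120:
  gray-bodied normal-winged: 120 × 9/16 = 67.5
  gray-bodied vestigial-winged: 120 × 3/16 = 22.5
  ebony-bodied normal-winged: 120 × 3/16 = 22.5
  ebony-bodied vestigial-winged: 120 × 1/16 = 7.5
χ² = Σ (O − E)² / E
  gray-bodied normal-winged: (46 − 67.5)² / 67.5 = 6.8481
  gray-bodied vestigial-winged: (38 − 22.5)² / 22.5 = 10.6778
  ebony-bodied normal-winged: (25 − 22.5)² / 22.5 = 0.2778
  ebony-bodied vestigial-winged: (11 − 7.5)² / 7.5 = 1.6333
χ² = 6.8481 + 10.6778 + 0.2778 + 1.6333 = 19.437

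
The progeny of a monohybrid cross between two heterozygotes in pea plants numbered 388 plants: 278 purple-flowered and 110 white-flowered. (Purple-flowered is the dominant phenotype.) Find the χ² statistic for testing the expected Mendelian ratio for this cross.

For a monohybrid cross between heterozygotes with complete dominance, the expected phenotypic ratio is 3:1.
Expected counts for N = 388 under a 3:1 ratio (total parts = 4):
  purple-flowered: 388 × 3/4 = 291
  white-flowered: 388 × 1/4 = 97
χ² = Σ (O − E)² / E
  purple-flowered: (278 − 291)² / 291 = 0.5808
  white-flowered: (110 − 97)² / 97 = 1.7423
χ² = 0.5808 + 1.7423 = 2.3231 ≈ 2.323

2.323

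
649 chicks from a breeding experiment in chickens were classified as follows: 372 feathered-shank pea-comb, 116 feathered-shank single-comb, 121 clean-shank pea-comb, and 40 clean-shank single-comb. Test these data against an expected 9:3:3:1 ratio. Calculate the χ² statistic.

Expected counts for N = 649 under a 9:3:3:1 ratio (total parts = 16):
  feathered-shank pea-comb: 649 × 9/16 = 365.0625
  feathered-shank single-comb: 649 × 3/16 = 121.6875
  clean-shank pea-comb: 649 × 3/16 = 121.6875
  clean-shank single-comb: 649 × 1/16 = 40.5625
χ² = Σ (O − E)² / E
  feathered-shank pea-comb: (372 − 365.0625)² / 365.0625 = 0.1318
  feathered-shank single-comb: (116 − 121.6875)² / 121.6875 = 0.2658
  clean-shank pea-comb: (121 − 121.6875)² / 121.6875 = 0.0039
  clean-shank single-comb: (40 − 40.5625)² / 40.5625 = 0.0078
χ² = 0.1318 + 0.2658 + 0.0039 + 0.0078 = 0.4093 ≈ 0.409

0.409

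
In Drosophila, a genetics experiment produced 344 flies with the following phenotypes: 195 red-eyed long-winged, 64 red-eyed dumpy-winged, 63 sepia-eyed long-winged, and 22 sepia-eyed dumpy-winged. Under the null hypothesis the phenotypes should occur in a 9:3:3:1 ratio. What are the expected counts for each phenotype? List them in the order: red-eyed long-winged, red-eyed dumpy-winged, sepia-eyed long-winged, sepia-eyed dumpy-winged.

Under the 9:3:3:1 hypothesis (Σ ratio = 16, N = 344):
  red-eyed long-winged: 344 × 9/16 = 193.5
  red-eyed dumpy-winged: 344 × 3/16 = 64.5
  sepia-eyed long-winged: 344 × 3/16 = 64.5
  sepia-eyed dumpy-winged: 344 × 1/16 = 21.5

193.5, 64.5, 64.5, 21.5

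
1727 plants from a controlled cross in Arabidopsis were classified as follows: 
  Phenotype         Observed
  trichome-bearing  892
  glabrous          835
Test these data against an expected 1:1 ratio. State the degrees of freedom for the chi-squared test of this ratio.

A goodness-of-fit test with 2 phenotype classes has df = 2 − 1 = 1.

1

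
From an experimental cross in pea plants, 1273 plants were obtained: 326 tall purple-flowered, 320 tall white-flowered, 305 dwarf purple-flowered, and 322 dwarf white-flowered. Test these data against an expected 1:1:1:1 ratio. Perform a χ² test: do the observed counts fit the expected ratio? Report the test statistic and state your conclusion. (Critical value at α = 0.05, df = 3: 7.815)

Under the 1:1:1:1 hypothesis (Σ ratio = 4, N = 1273):
  tall purple-flowered: 1273 × 1/4 = 318.25
  tall white-flowered: 1273 × 1/4 = 318.25
  dwarf purple-flowered: 1273 × 1/4 = 318.25
  dwarf white-flowered: 1273 × 1/4 = 318.25
χ² = Σ (O − E)² / E
  tall purple-flowered: (326 − 318.25)² / 318.25 = 0.1887
  tall white-flowered: (320 − 318.25)² / 318.25 = 0.0096
  dwarf purple-flowered: (305 − 318.25)² / 318.25 = 0.5516
  dwarf white-flowered: (322 − 318.25)² / 318.25 = 0.0442
χ² = 0.1887 + 0.0096 + 0.5516 + 0.0442 = 0.7941 ≈ 0.794
Degrees of freedom = 4 − 1 = 3; critical value at α = 0.05 is 7.815.
Since 0.794 < 7.815, we fail to reject the null hypothesis — the data are consistent with the 1:1:1:1 ratio.

0.794; consistent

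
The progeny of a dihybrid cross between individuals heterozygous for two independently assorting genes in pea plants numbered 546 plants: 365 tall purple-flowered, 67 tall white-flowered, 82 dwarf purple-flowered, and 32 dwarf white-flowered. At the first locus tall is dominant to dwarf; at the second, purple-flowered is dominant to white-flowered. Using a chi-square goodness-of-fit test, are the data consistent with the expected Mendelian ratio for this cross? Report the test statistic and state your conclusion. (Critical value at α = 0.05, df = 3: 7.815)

27.317; not consistent

A dihybrid F₂ with independent assortment and complete dominance at both loci gives a 9:3:3:1 phenotypic ratio.
Total ratio parts = 16. Expected numbers out of 546:
  tall purple-flowered: 546 × 9/16 = 307.125
  tall white-flowered: 546 × 3/16 = 102.375
  dwarf purple-flowered: 546 × 3/16 = 102.375
  dwarf white-flowered: 546 × 1/16 = 34.125
χ² = Σ (O − E)² / E
  tall purple-flowered: (365 − 307.125)² / 307.125 = 10.9060
  tall white-flowered: (67 − 102.375)² / 102.375 = 12.2236
  dwarf purple-flowered: (82 − 102.375)² / 102.375 = 4.0551
  dwarf white-flowered: (32 − 34.125)² / 34.125 = 0.1323
χ² = 10.9060 + 12.2236 + 4.0551 + 0.1323 = 27.317
Degrees of freedom = 4 − 1 = 3; critical value at α = 0.05 is 7.815.
Since 27.317 > 7.815, we reject the null hypothesis — the data do not fit the 9:3:3:1 ratio.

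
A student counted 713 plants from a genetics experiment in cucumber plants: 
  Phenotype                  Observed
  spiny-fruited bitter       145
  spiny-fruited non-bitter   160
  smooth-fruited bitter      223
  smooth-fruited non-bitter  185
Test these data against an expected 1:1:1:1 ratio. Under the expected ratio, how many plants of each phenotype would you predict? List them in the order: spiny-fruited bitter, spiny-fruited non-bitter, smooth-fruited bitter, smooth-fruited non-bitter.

178.25, 178.25, 178.25, 178.25

Under the 1:1:1:1 hypothesis (Σ ratio = 4, N = 713):
  spiny-fruited bitter: 713 × 1/4 = 178.25
  spiny-fruited non-bitter: 713 × 1/4 = 178.25
  smooth-fruited bitter: 713 × 1/4 = 178.25
  smooth-fruited non-bitter: 713 × 1/4 = 178.25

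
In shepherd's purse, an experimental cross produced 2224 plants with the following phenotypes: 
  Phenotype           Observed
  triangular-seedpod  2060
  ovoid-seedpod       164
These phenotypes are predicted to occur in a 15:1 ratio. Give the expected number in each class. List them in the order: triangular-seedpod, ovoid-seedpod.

Total ratio parts = 16. Expected numbers out of 2224:
  triangular-seedpod: 2224 × 15/16 = 2085
  ovoid-seedpod: 2224 × 1/16 = 139

2085, 139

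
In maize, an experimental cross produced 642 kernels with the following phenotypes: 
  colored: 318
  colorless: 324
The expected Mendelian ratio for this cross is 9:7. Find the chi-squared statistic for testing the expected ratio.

Under the 9:7 hypothesis (Σ ratio = 16, N = 642):
  colored: 642 × 9/16 = 361.125
  colorless: 642 × 7/16 = 280.875
χ² = Σ (O − E)² / E
  colored: (318 − 361.125)² / 361.125 = 5.1499
  colorless: (324 − 280.875)² / 280.875 = 6.6213
χ² = 5.1499 + 6.6213 = 11.7712 ≈ 11.771

11.771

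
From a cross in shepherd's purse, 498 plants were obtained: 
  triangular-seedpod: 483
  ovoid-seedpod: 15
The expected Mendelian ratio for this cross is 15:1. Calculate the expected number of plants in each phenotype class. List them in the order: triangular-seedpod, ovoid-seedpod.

466.875, 31.125

Expected counts for N = 498 under a 15:1 ratio (total parts = 16):
  triangular-seedpod: 498 × 15/16 = 466.875
  ovoid-seedpod: 498 × 1/16 = 31.125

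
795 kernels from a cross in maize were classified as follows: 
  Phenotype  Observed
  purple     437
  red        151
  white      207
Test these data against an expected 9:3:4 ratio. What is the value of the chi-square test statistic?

The 9:3:4 ratio has 16 parts, so with N = 795 the expected counts are:
  purple: 795 × 9/16 = 447.1875
  red: 795 × 3/16 = 149.0625
  white: 795 × 4/16 = 198.75
χ² = Σ (O − E)² / E
  purple: (437 − 447.1875)² / 447.1875 = 0.2321
  red: (151 − 149.0625)² / 149.0625 = 0.0252
  white: (207 − 198.75)² / 198.75 = 0.3425
χ² = 0.2321 + 0.0252 + 0.3425 = 0.5998 ≈ 0.600

0.600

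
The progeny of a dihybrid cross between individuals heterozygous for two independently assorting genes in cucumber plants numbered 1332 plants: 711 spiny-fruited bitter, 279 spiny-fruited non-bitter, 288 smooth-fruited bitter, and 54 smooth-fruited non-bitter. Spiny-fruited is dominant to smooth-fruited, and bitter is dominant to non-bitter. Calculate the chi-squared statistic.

21.514

A dihybrid F₂ with independent assortment and complete dominance at both loci gives a 9:3:3:1 phenotypic ratio.
Under the 9:3:3:1 hypothesis (Σ ratio = 16, N = 1332):
  spiny-fruited bitter: 1332 × 9/16 = 749.25
  spiny-fruited non-bitter: 1332 × 3/16 = 249.75
  smooth-fruited bitter: 1332 × 3/16 = 249.75
  smooth-fruited non-bitter: 1332 × 1/16 = 83.25
χ² = Σ (O − E)² / E
  spiny-fruited bitter: (711 − 749.25)² / 749.25 = 1.9527
  spiny-fruited non-bitter: (279 − 249.75)² / 249.75 = 3.4257
  smooth-fruited bitter: (288 − 249.75)² / 249.75 = 5.8581
  smooth-fruited non-bitter: (54 − 83.25)² / 83.25 = 10.2770
χ² = 1.9527 + 3.4257 + 5.8581 + 10.2770 = 21.5135 ≈ 21.514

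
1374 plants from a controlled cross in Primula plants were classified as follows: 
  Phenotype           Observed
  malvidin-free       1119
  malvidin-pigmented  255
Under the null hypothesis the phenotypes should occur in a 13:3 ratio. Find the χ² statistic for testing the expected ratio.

0.033

Expected counts for N = 1374 under a 13:3 ratio (total parts = 16):
  malvidin-free: 1374 × 13/16 = 1116.375
  malvidin-pigmented: 1374 × 3/16 = 257.625
χ² = Σ (O − E)² / E
  malvidin-free: (1119 − 1116.375)² / 1116.375 = 0.0062
  malvidin-pigmented: (255 − 257.625)² / 257.625 = 0.0267
χ² = 0.0062 + 0.0267 = 0.0329 ≈ 0.033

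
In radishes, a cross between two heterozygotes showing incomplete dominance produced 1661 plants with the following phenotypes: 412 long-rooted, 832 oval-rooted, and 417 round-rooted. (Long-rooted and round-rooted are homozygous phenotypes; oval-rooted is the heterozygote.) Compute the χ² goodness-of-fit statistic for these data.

0.036

With incomplete dominance, a heterozygote × heterozygote cross gives a 1:2:1 phenotypic ratio.
Under the 1:2:1 hypothesis (Σ ratio = 4, N = 1661):
  long-rooted: 1661 × 1/4 = 415.25
  oval-rooted: 1661 × 2/4 = 830.5
  round-rooted: 1661 × 1/4 = 415.25
χ² = Σ (O − E)² / E
  long-rooted: (412 − 415.25)² / 415.25 = 0.0254
  oval-rooted: (832 − 830.5)² / 830.5 = 0.0027
  round-rooted: (417 − 415.25)² / 415.25 = 0.0074
χ² = 0.0254 + 0.0027 + 0.0074 = 0.0355 ≈ 0.036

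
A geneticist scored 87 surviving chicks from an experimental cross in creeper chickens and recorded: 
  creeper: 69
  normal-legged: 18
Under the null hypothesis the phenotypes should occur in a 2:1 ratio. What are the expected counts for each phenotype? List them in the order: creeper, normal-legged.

58, 29

Expected counts for N = 87 under a 2:1 ratio (total parts = 3):
  creeper: 87 × 2/3 = 58
  normal-legged: 87 × 1/3 = 29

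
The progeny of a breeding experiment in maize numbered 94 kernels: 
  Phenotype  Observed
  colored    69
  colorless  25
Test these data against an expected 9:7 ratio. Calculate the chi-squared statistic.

Total ratio parts = 16. Expected numbers out of 94:
  colored: 94 × 9/16 = 52.875
  colorless: 94 × 7/16 = 41.125
χ² = Σ (O − E)² / E
  colored: (69 − 52.875)² / 52.875 = 4.9176
  colorless: (25 − 41.125)² / 41.125 = 6.3226
χ² = 4.9176 + 6.3226 = 11.2402 ≈ 11.240

11.240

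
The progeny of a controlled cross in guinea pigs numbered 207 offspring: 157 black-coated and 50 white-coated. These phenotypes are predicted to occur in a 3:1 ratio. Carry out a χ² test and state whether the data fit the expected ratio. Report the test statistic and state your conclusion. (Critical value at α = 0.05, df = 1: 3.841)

0.079; consistent

Expected counts for N = 207 under a 3:1 ratio (total parts = 4):
  black-coated: 207 × 3/4 = 155.25
  white-coated: 207 × 1/4 = 51.75
χ² = Σ (O − E)² / E
  black-coated: (157 − 155.25)² / 155.25 = 0.0197
  white-coated: (50 − 51.75)² / 51.75 = 0.0592
χ² = 0.0197 + 0.0592 = 0.0789 ≈ 0.079
Degrees of freedom = 2 − 1 = 1; critical value at α = 0.05 is 3.841.
Since 0.079 < 3.841, we fail to reject the null hypothesis — the data are consistent with the 3:1 ratio.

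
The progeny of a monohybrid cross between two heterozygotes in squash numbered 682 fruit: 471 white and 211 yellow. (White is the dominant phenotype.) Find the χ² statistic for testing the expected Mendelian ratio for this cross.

For a monohybrid cross between heterozygotes with complete dominance, the expected phenotypic ratio is 3:1.
The 3:1 ratio has 4 parts, so with N = 682 the expected counts are:
  white: 682 × 3/4 = 511.5
  yellow: 682 × 1/4 = 170.5
χ² = Σ (O − E)² / E
  white: (471 − 511.5)² / 511.5 = 3.2067
  yellow: (211 − 170.5)² / 170.5 = 9.6202
χ² = 3.2067 + 9.6202 = 12.8269 ≈ 12.827

12.827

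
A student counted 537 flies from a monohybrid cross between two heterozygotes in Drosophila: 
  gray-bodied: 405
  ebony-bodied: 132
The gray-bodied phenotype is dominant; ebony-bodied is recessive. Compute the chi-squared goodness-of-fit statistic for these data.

0.050

For a monohybrid cross between heterozygotes with complete dominance, the expected phenotypic ratio is 3:1.
Total ratio parts = 4. Expected numbers out of 537:
  gray-bodied: 537 × 3/4 = 402.75
  ebony-bodied: 537 × 1/4 = 134.25
χ² = Σ (O − E)² / E
  gray-bodied: (405 − 402.75)² / 402.75 = 0.0126
  ebony-bodied: (132 − 134.25)² / 134.25 = 0.0377
χ² = 0.0126 + 0.0377 = 0.0503 ≈ 0.050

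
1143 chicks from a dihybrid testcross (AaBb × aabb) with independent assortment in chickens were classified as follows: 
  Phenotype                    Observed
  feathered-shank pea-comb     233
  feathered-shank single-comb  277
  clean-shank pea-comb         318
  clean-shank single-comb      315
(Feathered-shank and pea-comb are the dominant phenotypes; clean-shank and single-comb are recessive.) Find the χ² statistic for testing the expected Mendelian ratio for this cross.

16.640

A dihybrid testcross with independent assortment gives a 1:1:1:1 ratio.
Expected counts for N = 1143 under a 1:1:1:1 ratio (total parts = 4):
  feathered-shank pea-comb: 1143 × 1/4 = 285.75
  feathered-shank single-comb: 1143 × 1/4 = 285.75
  clean-shank pea-comb: 1143 × 1/4 = 285.75
  clean-shank single-comb: 1143 × 1/4 = 285.75
χ² = Σ (O − E)² / E
  feathered-shank pea-comb: (233 − 285.75)² / 285.75 = 9.7378
  feathered-shank single-comb: (277 − 285.75)² / 285.75 = 0.2679
  clean-shank pea-comb: (318 − 285.75)² / 285.75 = 3.6398
  clean-shank single-comb: (315 − 285.75)² / 285.75 = 2.9941
χ² = 9.7378 + 0.2679 + 3.6398 + 2.9941 = 16.6396 ≈ 16.640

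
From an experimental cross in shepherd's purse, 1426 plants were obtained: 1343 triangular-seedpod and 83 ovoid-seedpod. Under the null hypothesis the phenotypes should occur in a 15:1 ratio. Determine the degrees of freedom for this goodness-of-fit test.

1

A goodness-of-fit test with 2 phenotype classes has df = 2 − 1 = 1.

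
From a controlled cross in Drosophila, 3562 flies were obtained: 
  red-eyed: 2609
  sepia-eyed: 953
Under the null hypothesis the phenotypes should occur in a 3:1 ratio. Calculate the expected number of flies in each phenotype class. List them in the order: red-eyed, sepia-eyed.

Expected counts for N = 3562 under a 3:1 ratio (total parts = 4):
  red-eyed: 3562 × 3/4 = 2671.5
  sepia-eyed: 3562 × 1/4 = 890.5

2671.5, 890.5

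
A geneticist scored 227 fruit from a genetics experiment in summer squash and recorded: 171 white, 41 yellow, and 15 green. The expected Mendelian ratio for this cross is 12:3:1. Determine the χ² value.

0.107

Under the 12:3:1 hypothesis (Σ ratio = 16, N = 227):
  white: 227 × 12/16 = 170.25
  yellow: 227 × 3/16 = 42.5625
  green: 227 × 1/16 = 14.1875
χ² = Σ (O − E)² / E
  white: (171 − 170.25)² / 170.25 = 0.0033
  yellow: (41 − 42.5625)² / 42.5625 = 0.0574
  green: (15 − 14.1875)² / 14.1875 = 0.0465
χ² = 0.0033 + 0.0574 + 0.0465 = 0.1072 ≈ 0.107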